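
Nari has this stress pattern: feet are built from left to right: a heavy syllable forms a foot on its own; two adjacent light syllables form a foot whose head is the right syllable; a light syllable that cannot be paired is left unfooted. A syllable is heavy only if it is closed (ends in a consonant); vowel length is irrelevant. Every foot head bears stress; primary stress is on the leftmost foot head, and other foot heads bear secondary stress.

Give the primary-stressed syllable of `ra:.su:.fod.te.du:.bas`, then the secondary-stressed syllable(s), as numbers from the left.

primary 2, secondary 3, 5, 6

Weights: 1 ra: L, 2 su: L, 3 fod H, 4 te L, 5 du: L, 6 bas H.
Parse left to right (heavy = foot alone; LL = one foot; stranded L unfooted): (ra:.ˈsu:) (ˈfod) (te.ˈdu:) (ˈbas).
Foot heads: 2, 3, 5, 6.
Primary stress on the leftmost head = syllable 2.
Secondary stress on 3, 5, 6: ra:.ˈsu:.ˌfod.te.ˌdu:.ˌbas.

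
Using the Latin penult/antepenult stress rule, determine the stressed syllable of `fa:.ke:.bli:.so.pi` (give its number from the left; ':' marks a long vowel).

3

Classical Latin: stress the penult if heavy (long vowel or closed), else the antepenult.
Weights: 3 bli: H, 4 so L, 5 pi L.
The penult (syllable 4, so) is light, so stress falls on the antepenult (syllable 3, bli:).
Stress on syllable 3: fa:.ke:.ˈbli:.so.pi.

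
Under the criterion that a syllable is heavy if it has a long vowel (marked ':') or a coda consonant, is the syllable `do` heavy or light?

`do`: short vowel, open (no coda). Short vowel, open → light.

light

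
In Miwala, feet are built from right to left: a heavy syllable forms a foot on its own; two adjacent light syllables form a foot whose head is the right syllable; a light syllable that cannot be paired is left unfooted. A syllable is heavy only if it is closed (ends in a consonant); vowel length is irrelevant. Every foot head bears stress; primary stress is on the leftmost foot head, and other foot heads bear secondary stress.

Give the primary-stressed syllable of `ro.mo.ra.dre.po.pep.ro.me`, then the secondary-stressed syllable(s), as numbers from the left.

primary 3, secondary 5, 6, 8

Weights: 1 ro L, 2 mo L, 3 ra L, 4 dre L, 5 po L, 6 pep H, 7 ro L, 8 me L.
Parse right to left (heavy = foot alone; LL = one foot; stranded L unfooted): ro (mo.ˈra) (dre.ˈpo) (ˈpep) (ro.ˈme).
Foot heads: 3, 5, 6, 8.
Primary stress on the leftmost head = syllable 3.
Secondary stress on 5, 6, 8: ro.mo.ˈra.dre.ˌpo.ˌpep.ro.ˌme.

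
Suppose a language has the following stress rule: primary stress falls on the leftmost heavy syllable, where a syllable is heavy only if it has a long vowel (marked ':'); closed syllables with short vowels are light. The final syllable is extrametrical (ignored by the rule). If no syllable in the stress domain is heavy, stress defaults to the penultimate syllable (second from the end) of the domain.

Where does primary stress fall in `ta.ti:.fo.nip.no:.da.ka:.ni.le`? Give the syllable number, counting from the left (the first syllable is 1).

2

The final syllable (9, le) is extrametrical; the stress domain is syllables 1–8.
Weights: 1 ta L, 2 ti: H, 3 fo L, 4 nip L, 5 no: H, 6 da L, 7 ka: H, 8 ni L.
Heavy syllables in the domain: 2, 5, 7. The leftmost is syllable 2 (ti:).
Primary stress: syllable 2 → ta.ˈti:.fo.nip.no:.da.ka:.ni.le.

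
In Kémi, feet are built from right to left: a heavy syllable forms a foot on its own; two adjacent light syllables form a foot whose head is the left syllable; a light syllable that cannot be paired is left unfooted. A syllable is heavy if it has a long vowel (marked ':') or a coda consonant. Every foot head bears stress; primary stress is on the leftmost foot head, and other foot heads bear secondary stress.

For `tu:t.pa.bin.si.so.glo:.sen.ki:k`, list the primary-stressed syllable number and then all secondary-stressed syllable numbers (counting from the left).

Weights: 1 tu:t H, 2 pa L, 3 bin H, 4 si L, 5 so L, 6 glo: H, 7 sen H, 8 ki:k H.
Parse right to left (heavy = foot alone; LL = one foot; stranded L unfooted): (ˈtu:t) pa (ˈbin) (ˈsi.so) (ˈglo:) (ˈsen) (ˈki:k).
Foot heads: 1, 3, 4, 6, 7, 8.
Primary stress on the leftmost head = syllable 1.
Secondary stress on 3, 4, 6, 7, 8: ˈtu:t.pa.ˌbin.ˌsi.so.ˌglo:.ˌsen.ˌki:k.

primary 1, secondary 3, 4, 6, 7, 8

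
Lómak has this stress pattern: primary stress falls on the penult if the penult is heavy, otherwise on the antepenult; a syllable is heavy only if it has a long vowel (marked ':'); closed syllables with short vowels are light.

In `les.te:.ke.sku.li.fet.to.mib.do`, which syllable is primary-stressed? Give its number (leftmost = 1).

Weights: 7 to L, 8 mib L, 9 do L.
The penult (syllable 8, mib) is light, so stress falls on the antepenult (syllable 7, to).
Primary stress: syllable 7 → les.te:.ke.sku.li.fet.ˈto.mib.do.

7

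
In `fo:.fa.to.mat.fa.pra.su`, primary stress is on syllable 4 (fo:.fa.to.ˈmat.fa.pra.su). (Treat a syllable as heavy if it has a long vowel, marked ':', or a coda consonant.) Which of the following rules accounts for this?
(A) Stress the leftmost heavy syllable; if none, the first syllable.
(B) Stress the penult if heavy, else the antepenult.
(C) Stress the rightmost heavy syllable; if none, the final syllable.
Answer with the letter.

C

Rule A → syllable 1 (observed: 4).
Rule B → syllable 5 (observed: 4).
Rule C → syllable 4 ✓.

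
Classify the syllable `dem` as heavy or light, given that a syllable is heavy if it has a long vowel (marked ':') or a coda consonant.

heavy

`dem`: short vowel, closed (coda /m/). Closed → heavy.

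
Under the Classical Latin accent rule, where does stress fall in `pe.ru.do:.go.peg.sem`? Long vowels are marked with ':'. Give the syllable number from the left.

5

Classical Latin: stress the penult if heavy (long vowel or closed), else the antepenult.
Weights: 4 go L, 5 peg H, 6 sem H.
The penult (syllable 5, peg) is heavy, so it takes stress.
Stress on syllable 5: pe.ru.do:.go.ˈpeg.sem.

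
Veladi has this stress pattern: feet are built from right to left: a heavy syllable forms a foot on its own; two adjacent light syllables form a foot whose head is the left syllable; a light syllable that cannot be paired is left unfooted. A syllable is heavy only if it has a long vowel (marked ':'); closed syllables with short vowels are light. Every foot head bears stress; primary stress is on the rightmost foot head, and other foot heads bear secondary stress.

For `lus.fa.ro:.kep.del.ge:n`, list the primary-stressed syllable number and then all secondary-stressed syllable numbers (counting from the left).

Weights: 1 lus L, 2 fa L, 3 ro: H, 4 kep L, 5 del L, 6 ge:n H.
Parse right to left (heavy = foot alone; LL = one foot; stranded L unfooted): (ˈlus.fa) (ˈro:) (ˈkep.del) (ˈge:n).
Foot heads: 1, 3, 4, 6.
Primary stress on the rightmost head = syllable 6.
Secondary stress on 1, 3, 4: ˌlus.fa.ˌro:.ˌkep.del.ˈge:n.

primary 6, secondary 1, 3, 4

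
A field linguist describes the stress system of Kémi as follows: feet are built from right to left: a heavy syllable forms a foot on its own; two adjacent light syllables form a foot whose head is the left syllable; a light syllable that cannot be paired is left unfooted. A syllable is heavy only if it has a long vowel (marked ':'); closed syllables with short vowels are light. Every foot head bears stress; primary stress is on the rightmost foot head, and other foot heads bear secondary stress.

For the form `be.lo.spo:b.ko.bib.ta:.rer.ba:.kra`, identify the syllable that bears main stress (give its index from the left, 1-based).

Weights: 1 be L, 2 lo L, 3 spo:b H, 4 ko L, 5 bib L, 6 ta: H, 7 rer L, 8 ba: H, 9 kra L.
Parse right to left (heavy = foot alone; LL = one foot; stranded L unfooted): (ˈbe.lo) (ˈspo:b) (ˈko.bib) (ˈta:) rer (ˈba:) kra.
Foot heads: 1, 3, 4, 6, 8.
Primary stress on the rightmost head = syllable 8.
Primary stress: syllable 8 → be.lo.spo:b.ko.bib.ta:.rer.ˈba:.kra.

8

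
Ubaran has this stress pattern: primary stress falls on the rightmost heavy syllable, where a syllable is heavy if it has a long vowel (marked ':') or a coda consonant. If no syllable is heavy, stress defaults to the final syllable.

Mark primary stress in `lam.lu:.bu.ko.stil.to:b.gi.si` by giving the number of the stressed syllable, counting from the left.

6

Weights: 1 lam H, 2 lu: H, 3 bu L, 4 ko L, 5 stil H, 6 to:b H, 7 gi L, 8 si L.
Heavy syllables in the domain: 1, 2, 5, 6. The rightmost is syllable 6 (to:b).
Primary stress: syllable 6 → lam.lu:.bu.ko.stil.ˈto:b.gi.si.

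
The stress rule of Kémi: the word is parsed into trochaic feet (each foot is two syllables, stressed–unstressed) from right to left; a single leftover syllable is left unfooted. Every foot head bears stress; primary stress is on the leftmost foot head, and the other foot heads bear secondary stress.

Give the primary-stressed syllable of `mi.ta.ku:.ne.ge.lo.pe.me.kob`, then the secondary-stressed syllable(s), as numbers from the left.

Parse right to left into trochaic (ˈσσ) feet: mi (ˈta.ku:) (ˈne.ge) (ˈlo.pe) (ˈme.kob). Syllable 1 is left unfooted.
Foot heads (stressed positions): 2, 4, 6, 8.
End Rule Leftmost: primary stress on the leftmost head = syllable 2.
Secondary stress on 4, 6, 8: mi.ˈta.ku:.ˌne.ge.ˌlo.pe.ˌme.kob.

primary 2, secondary 4, 6, 8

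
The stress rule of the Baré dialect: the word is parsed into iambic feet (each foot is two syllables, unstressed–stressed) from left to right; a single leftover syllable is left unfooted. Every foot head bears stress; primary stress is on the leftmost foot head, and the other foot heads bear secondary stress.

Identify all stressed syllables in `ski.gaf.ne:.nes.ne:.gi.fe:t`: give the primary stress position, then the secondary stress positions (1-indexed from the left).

primary 2, secondary 4, 6

Parse left to right into iambic (σˈσ) feet: (ski.ˈgaf) (ne:.ˈnes) (ne:.ˈgi) fe:t. Syllable 7 is left unfooted.
Foot heads (stressed positions): 2, 4, 6.
End Rule Leftmost: primary stress on the leftmost head = syllable 2.
Secondary stress on 4, 6: ski.ˈgaf.ne:.ˌnes.ne:.ˌgi.fe:t.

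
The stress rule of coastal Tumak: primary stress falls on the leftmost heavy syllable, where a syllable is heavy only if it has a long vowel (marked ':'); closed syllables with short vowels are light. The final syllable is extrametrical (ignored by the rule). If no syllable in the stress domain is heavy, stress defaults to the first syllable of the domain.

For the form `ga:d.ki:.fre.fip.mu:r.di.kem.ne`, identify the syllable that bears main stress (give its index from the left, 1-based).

1

The final syllable (8, ne) is extrametrical; the stress domain is syllables 1–7.
Weights: 1 ga:d H, 2 ki: H, 3 fre L, 4 fip L, 5 mu:r H, 6 di L, 7 kem L.
Heavy syllables in the domain: 1, 2, 5. The leftmost is syllable 1 (ga:d).
Primary stress: syllable 1 → ˈga:d.ki:.fre.fip.mu:r.di.kem.ne.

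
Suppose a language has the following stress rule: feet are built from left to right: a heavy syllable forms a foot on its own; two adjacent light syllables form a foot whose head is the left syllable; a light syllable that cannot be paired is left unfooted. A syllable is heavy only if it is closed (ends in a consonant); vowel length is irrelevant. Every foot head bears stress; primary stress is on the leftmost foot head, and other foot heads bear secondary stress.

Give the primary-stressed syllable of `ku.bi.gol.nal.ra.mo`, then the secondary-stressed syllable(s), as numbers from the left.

Weights: 1 ku L, 2 bi L, 3 gol H, 4 nal H, 5 ra L, 6 mo L.
Parse left to right (heavy = foot alone; LL = one foot; stranded L unfooted): (ˈku.bi) (ˈgol) (ˈnal) (ˈra.mo).
Foot heads: 1, 3, 4, 5.
Primary stress on the leftmost head = syllable 1.
Secondary stress on 3, 4, 5: ˈku.bi.ˌgol.ˌnal.ˌra.mo.

primary 1, secondary 3, 4, 5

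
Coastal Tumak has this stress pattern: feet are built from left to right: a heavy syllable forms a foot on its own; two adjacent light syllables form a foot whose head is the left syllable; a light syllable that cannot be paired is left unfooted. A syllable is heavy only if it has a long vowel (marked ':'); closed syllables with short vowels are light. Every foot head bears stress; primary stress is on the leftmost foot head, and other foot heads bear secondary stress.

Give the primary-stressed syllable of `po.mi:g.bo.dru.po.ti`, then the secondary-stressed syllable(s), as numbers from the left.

primary 2, secondary 3, 5

Weights: 1 po L, 2 mi:g H, 3 bo L, 4 dru L, 5 po L, 6 ti L.
Parse left to right (heavy = foot alone; LL = one foot; stranded L unfooted): po (ˈmi:g) (ˈbo.dru) (ˈpo.ti).
Foot heads: 2, 3, 5.
Primary stress on the leftmost head = syllable 2.
Secondary stress on 3, 5: po.ˈmi:g.ˌbo.dru.ˌpo.ti.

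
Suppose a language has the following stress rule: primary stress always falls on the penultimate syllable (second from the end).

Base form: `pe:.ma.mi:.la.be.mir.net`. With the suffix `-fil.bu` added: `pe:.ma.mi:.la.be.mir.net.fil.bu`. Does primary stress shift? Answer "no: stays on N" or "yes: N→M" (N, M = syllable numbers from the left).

yes: 6→8

Base `pe:.ma.mi:.la.be.mir.net` (7 syllables):
  The word has 7 syllables; the penultimate syllable (second from the end) is syllable 6 (mir).
  → primary stress on syllable 6.
Suffixed `pe:.ma.mi:.la.be.mir.net.fil.bu` (9 syllables):
  The word has 9 syllables; the penultimate syllable (second from the end) is syllable 8 (fil).
  → primary stress on syllable 8.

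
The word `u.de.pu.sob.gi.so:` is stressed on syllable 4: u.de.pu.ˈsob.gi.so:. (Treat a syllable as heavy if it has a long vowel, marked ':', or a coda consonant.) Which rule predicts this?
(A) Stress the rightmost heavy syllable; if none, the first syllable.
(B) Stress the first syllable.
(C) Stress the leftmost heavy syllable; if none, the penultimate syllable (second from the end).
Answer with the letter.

Rule A → syllable 6 (observed: 4).
Rule B → syllable 1 (observed: 4).
Rule C → syllable 4 ✓.

C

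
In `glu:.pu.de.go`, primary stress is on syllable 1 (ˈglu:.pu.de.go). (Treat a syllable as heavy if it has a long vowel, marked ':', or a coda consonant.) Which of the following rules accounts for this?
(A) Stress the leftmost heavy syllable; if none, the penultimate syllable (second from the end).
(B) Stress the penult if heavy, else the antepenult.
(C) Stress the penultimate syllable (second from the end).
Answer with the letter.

Rule A → syllable 1 ✓.
Rule B → syllable 2 (observed: 1).
Rule C → syllable 3 (observed: 1).

A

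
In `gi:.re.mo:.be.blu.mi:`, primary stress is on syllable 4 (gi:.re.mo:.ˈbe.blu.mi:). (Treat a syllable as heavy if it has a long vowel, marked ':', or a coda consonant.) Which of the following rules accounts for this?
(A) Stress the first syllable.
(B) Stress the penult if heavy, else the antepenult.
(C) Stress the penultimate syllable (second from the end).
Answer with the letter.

Rule A → syllable 1 (observed: 4).
Rule B → syllable 4 ✓.
Rule C → syllable 5 (observed: 4).

B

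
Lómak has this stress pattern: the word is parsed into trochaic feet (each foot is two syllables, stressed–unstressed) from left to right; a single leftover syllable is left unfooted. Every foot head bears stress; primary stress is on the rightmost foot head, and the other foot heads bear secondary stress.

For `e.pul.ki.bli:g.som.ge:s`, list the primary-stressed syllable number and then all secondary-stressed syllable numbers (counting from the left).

primary 5, secondary 1, 3

Parse left to right into trochaic (ˈσσ) feet: (ˈe.pul) (ˈki.bli:g) (ˈsom.ge:s).
Foot heads (stressed positions): 1, 3, 5.
End Rule Rightmost: primary stress on the rightmost head = syllable 5.
Secondary stress on 1, 3: ˌe.pul.ˌki.bli:g.ˈsom.ge:s.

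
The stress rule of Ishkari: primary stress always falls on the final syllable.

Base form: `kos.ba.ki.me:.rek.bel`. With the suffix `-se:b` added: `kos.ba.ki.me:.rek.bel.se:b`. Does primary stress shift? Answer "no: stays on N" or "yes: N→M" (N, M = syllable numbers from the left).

Base `kos.ba.ki.me:.rek.bel` (6 syllables):
  The word has 6 syllables; the final syllable is syllable 6 (bel).
  → primary stress on syllable 6.
Suffixed `kos.ba.ki.me:.rek.bel.se:b` (7 syllables):
  The word has 7 syllables; the final syllable is syllable 7 (se:b).
  → primary stress on syllable 7.

yes: 6→7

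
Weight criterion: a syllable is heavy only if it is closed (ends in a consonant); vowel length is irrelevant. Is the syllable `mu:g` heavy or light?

`mu:g`: long vowel, closed (coda /g/). Closed (coda /g/) → heavy.

heavy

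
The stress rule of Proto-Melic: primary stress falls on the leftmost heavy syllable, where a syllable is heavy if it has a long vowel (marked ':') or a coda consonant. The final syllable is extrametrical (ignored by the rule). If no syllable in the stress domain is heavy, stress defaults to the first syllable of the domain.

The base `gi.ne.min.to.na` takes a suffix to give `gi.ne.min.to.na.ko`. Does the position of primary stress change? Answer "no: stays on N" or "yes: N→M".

Base `gi.ne.min.to.na` (5 syllables):
  The final syllable (5, na) is extrametrical; the stress domain is syllables 1–4.
  Weights: 1 gi L, 2 ne L, 3 min H, 4 to L.
  Heavy syllables in the domain: 3. The leftmost is syllable 3 (min).
  → primary stress on syllable 3.
Suffixed `gi.ne.min.to.na.ko` (6 syllables):
  The final syllable (6, ko) is extrametrical; the stress domain is syllables 1–5.
  Weights: 1 gi L, 2 ne L, 3 min H, 4 to L, 5 na L.
  Heavy syllables in the domain: 3. The leftmost is syllable 3 (min).
  → primary stress on syllable 3.

no: stays on 3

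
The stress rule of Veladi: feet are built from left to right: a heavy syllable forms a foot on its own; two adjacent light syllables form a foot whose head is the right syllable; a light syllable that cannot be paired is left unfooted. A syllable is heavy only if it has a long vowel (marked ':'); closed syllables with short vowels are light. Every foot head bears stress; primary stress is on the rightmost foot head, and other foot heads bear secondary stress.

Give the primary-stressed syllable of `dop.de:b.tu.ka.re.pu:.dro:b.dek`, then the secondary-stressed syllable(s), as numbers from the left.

primary 7, secondary 2, 4, 6

Weights: 1 dop L, 2 de:b H, 3 tu L, 4 ka L, 5 re L, 6 pu: H, 7 dro:b H, 8 dek L.
Parse left to right (heavy = foot alone; LL = one foot; stranded L unfooted): dop (ˈde:b) (tu.ˈka) re (ˈpu:) (ˈdro:b) dek.
Foot heads: 2, 4, 6, 7.
Primary stress on the rightmost head = syllable 7.
Secondary stress on 2, 4, 6: dop.ˌde:b.tu.ˌka.re.ˌpu:.ˈdro:b.dek.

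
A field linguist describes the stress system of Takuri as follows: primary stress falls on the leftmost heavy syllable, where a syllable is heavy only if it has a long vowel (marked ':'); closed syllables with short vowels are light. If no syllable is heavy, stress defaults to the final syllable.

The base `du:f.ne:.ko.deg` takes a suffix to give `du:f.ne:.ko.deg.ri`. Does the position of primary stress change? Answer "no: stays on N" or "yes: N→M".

no: stays on 1

Base `du:f.ne:.ko.deg` (4 syllables):
  Weights: 1 du:f H, 2 ne: H, 3 ko L, 4 deg L.
  Heavy syllables in the domain: 1, 2. The leftmost is syllable 1 (du:f).
  → primary stress on syllable 1.
Suffixed `du:f.ne:.ko.deg.ri` (5 syllables):
  Weights: 1 du:f H, 2 ne: H, 3 ko L, 4 deg L, 5 ri L.
  Heavy syllables in the domain: 1, 2. The leftmost is syllable 1 (du:f).
  → primary stress on syllable 1.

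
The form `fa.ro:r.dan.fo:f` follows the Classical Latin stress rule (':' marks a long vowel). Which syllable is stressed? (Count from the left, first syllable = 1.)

Classical Latin: stress the penult if heavy (long vowel or closed), else the antepenult.
Weights: 2 ro:r H, 3 dan H, 4 fo:f H.
The penult (syllable 3, dan) is heavy, so it takes stress.
Stress on syllable 3: fa.ro:r.ˈdan.fo:f.

3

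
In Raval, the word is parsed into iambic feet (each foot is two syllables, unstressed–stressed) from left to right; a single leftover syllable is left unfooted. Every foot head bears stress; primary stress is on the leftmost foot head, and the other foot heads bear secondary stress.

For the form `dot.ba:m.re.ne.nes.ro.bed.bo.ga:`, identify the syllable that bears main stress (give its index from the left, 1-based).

Parse left to right into iambic (σˈσ) feet: (dot.ˈba:m) (re.ˈne) (nes.ˈro) (bed.ˈbo) ga:. Syllable 9 is left unfooted.
Foot heads (stressed positions): 2, 4, 6, 8.
End Rule Leftmost: primary stress on the leftmost head = syllable 2.
Primary stress: syllable 2 → dot.ˈba:m.re.ne.nes.ro.bed.bo.ga:.

2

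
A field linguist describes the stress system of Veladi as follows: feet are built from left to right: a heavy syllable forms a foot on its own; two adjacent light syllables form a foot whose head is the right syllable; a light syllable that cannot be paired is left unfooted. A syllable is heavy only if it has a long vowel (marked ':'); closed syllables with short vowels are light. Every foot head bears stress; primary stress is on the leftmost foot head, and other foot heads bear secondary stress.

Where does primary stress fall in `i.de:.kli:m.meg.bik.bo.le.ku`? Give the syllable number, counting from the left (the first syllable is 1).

Weights: 1 i L, 2 de: H, 3 kli:m H, 4 meg L, 5 bik L, 6 bo L, 7 le L, 8 ku L.
Parse left to right (heavy = foot alone; LL = one foot; stranded L unfooted): i (ˈde:) (ˈkli:m) (meg.ˈbik) (bo.ˈle) ku.
Foot heads: 2, 3, 5, 7.
Primary stress on the leftmost head = syllable 2.
Primary stress: syllable 2 → i.ˈde:.kli:m.meg.bik.bo.le.ku.

2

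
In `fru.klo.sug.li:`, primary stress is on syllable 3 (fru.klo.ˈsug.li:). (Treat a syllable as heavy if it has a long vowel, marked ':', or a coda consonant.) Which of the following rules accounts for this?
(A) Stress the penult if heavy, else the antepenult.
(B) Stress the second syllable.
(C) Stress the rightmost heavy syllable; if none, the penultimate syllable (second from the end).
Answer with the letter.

A

Rule A → syllable 3 ✓.
Rule B → syllable 2 (observed: 3).
Rule C → syllable 4 (observed: 3).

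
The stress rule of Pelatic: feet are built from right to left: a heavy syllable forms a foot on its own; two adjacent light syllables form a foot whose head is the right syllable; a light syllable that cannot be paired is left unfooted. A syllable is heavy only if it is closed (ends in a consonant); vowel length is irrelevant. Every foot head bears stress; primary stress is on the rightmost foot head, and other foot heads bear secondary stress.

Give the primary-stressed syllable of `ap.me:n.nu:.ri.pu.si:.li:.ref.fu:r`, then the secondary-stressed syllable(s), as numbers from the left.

Weights: 1 ap H, 2 me:n H, 3 nu: L, 4 ri L, 5 pu L, 6 si: L, 7 li: L, 8 ref H, 9 fu:r H.
Parse right to left (heavy = foot alone; LL = one foot; stranded L unfooted): (ˈap) (ˈme:n) nu: (ri.ˈpu) (si:.ˈli:) (ˈref) (ˈfu:r).
Foot heads: 1, 2, 5, 7, 8, 9.
Primary stress on the rightmost head = syllable 9.
Secondary stress on 1, 2, 5, 7, 8: ˌap.ˌme:n.nu:.ri.ˌpu.si:.ˌli:.ˌref.ˈfu:r.

primary 9, secondary 1, 2, 5, 7, 8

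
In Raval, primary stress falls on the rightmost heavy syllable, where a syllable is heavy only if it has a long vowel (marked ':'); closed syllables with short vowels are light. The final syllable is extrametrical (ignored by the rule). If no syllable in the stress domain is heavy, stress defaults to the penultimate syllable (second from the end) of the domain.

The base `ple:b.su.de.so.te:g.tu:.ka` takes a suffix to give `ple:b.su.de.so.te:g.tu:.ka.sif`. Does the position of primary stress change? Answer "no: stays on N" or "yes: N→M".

Base `ple:b.su.de.so.te:g.tu:.ka` (7 syllables):
  The final syllable (7, ka) is extrametrical; the stress domain is syllables 1–6.
  Weights: 1 ple:b H, 2 su L, 3 de L, 4 so L, 5 te:g H, 6 tu: H.
  Heavy syllables in the domain: 1, 5, 6. The rightmost is syllable 6 (tu:).
  → primary stress on syllable 6.
Suffixed `ple:b.su.de.so.te:g.tu:.ka.sif` (8 syllables):
  The final syllable (8, sif) is extrametrical; the stress domain is syllables 1–7.
  Weights: 1 ple:b H, 2 su L, 3 de L, 4 so L, 5 te:g H, 6 tu: H, 7 ka L.
  Heavy syllables in the domain: 1, 5, 6. The rightmost is syllable 6 (tu:).
  → primary stress on syllable 6.

no: stays on 6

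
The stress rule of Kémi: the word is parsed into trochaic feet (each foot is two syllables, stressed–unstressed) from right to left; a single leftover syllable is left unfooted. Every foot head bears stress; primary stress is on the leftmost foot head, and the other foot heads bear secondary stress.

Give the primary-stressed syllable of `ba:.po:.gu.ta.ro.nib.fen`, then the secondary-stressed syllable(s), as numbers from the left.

Parse right to left into trochaic (ˈσσ) feet: ba: (ˈpo:.gu) (ˈta.ro) (ˈnib.fen). Syllable 1 is left unfooted.
Foot heads (stressed positions): 2, 4, 6.
End Rule Leftmost: primary stress on the leftmost head = syllable 2.
Secondary stress on 4, 6: ba:.ˈpo:.gu.ˌta.ro.ˌnib.fen.

primary 2, secondary 4, 6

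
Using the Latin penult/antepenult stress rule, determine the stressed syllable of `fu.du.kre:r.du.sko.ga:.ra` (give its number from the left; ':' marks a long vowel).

Classical Latin: stress the penult if heavy (long vowel or closed), else the antepenult.
Weights: 5 sko L, 6 ga: H, 7 ra L.
The penult (syllable 6, ga:) is heavy, so it takes stress.
Stress on syllable 6: fu.du.kre:r.du.sko.ˈga:.ra.

6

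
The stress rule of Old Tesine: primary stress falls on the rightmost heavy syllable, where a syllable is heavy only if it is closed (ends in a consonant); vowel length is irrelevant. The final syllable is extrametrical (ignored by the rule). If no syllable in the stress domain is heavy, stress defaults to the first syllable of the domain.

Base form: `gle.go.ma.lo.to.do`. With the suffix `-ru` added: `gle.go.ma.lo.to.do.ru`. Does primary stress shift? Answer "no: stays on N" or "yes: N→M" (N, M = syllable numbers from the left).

Base `gle.go.ma.lo.to.do` (6 syllables):
  The final syllable (6, do) is extrametrical; the stress domain is syllables 1–5.
  Weights: 1 gle L, 2 go L, 3 ma L, 4 lo L, 5 to L.
  No heavy syllable in the domain; default to the first syllable of the domain = syllable 1.
  → primary stress on syllable 1.
Suffixed `gle.go.ma.lo.to.do.ru` (7 syllables):
  The final syllable (7, ru) is extrametrical; the stress domain is syllables 1–6.
  Weights: 1 gle L, 2 go L, 3 ma L, 4 lo L, 5 to L, 6 do L.
  No heavy syllable in the domain; default to the first syllable of the domain = syllable 1.
  → primary stress on syllable 1.

no: stays on 1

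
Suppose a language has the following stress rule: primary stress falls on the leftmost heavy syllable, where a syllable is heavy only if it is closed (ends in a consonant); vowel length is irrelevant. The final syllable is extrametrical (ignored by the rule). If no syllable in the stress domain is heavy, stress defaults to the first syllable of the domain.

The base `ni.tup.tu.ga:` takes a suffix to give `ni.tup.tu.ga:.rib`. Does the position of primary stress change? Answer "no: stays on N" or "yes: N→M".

Base `ni.tup.tu.ga:` (4 syllables):
  The final syllable (4, ga:) is extrametrical; the stress domain is syllables 1–3.
  Weights: 1 ni L, 2 tup H, 3 tu L.
  Heavy syllables in the domain: 2. The leftmost is syllable 2 (tup).
  → primary stress on syllable 2.
Suffixed `ni.tup.tu.ga:.rib` (5 syllables):
  The final syllable (5, rib) is extrametrical; the stress domain is syllables 1–4.
  Weights: 1 ni L, 2 tup H, 3 tu L, 4 ga: L.
  Heavy syllables in the domain: 2. The leftmost is syllable 2 (tup).
  → primary stress on syllable 2.

no: stays on 2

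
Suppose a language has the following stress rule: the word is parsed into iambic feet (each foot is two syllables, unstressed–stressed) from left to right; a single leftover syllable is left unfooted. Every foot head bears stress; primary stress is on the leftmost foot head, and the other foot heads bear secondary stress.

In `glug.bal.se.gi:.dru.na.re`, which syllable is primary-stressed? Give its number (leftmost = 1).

2

Parse left to right into iambic (σˈσ) feet: (glug.ˈbal) (se.ˈgi:) (dru.ˈna) re. Syllable 7 is left unfooted.
Foot heads (stressed positions): 2, 4, 6.
End Rule Leftmost: primary stress on the leftmost head = syllable 2.
Primary stress: syllable 2 → glug.ˈbal.se.gi:.dru.na.re.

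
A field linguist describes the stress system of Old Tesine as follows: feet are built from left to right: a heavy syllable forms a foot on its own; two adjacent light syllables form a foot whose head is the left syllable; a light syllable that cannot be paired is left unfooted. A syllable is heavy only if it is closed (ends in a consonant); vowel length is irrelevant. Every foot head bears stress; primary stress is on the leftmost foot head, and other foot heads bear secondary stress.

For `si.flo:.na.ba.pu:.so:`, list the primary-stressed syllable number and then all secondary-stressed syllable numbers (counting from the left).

primary 1, secondary 3, 5

Weights: 1 si L, 2 flo: L, 3 na L, 4 ba L, 5 pu: L, 6 so: L.
Parse left to right (heavy = foot alone; LL = one foot; stranded L unfooted): (ˈsi.flo:) (ˈna.ba) (ˈpu:.so:).
Foot heads: 1, 3, 5.
Primary stress on the leftmost head = syllable 1.
Secondary stress on 3, 5: ˈsi.flo:.ˌna.ba.ˌpu:.so:.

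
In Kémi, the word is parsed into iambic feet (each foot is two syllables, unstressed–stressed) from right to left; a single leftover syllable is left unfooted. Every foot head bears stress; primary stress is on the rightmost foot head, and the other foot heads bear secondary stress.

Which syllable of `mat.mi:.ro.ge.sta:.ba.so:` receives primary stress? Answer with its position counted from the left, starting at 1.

Parse right to left into iambic (σˈσ) feet: mat (mi:.ˈro) (ge.ˈsta:) (ba.ˈso:). Syllable 1 is left unfooted.
Foot heads (stressed positions): 3, 5, 7.
End Rule Rightmost: primary stress on the rightmost head = syllable 7.
Primary stress: syllable 7 → mat.mi:.ro.ge.sta:.ba.ˈso:.

7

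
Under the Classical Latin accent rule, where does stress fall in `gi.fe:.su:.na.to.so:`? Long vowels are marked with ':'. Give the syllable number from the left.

Classical Latin: stress the penult if heavy (long vowel or closed), else the antepenult.
Weights: 4 na L, 5 to L, 6 so: H.
The penult (syllable 5, to) is light, so stress falls on the antepenult (syllable 4, na).
Stress on syllable 4: gi.fe:.su:.ˈna.to.so:.

4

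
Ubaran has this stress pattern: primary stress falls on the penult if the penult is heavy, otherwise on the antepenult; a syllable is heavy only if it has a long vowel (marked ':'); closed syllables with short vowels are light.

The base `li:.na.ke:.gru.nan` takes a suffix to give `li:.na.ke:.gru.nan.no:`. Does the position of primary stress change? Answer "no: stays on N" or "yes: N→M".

Base `li:.na.ke:.gru.nan` (5 syllables):
  Weights: 3 ke: H, 4 gru L, 5 nan L.
  The penult (syllable 4, gru) is light, so stress falls on the antepenult (syllable 3, ke:).
  → primary stress on syllable 3.
Suffixed `li:.na.ke:.gru.nan.no:` (6 syllables):
  Weights: 4 gru L, 5 nan L, 6 no: H.
  The penult (syllable 5, nan) is light, so stress falls on the antepenult (syllable 4, gru).
  → primary stress on syllable 4.

yes: 3→4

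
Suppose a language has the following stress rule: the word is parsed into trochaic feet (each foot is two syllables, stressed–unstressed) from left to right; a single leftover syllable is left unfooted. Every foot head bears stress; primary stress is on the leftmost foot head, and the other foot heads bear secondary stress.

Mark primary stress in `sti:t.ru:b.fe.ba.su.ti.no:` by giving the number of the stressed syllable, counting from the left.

1

Parse left to right into trochaic (ˈσσ) feet: (ˈsti:t.ru:b) (ˈfe.ba) (ˈsu.ti) no:. Syllable 7 is left unfooted.
Foot heads (stressed positions): 1, 3, 5.
End Rule Leftmost: primary stress on the leftmost head = syllable 1.
Primary stress: syllable 1 → ˈsti:t.ru:b.fe.ba.su.ti.no:.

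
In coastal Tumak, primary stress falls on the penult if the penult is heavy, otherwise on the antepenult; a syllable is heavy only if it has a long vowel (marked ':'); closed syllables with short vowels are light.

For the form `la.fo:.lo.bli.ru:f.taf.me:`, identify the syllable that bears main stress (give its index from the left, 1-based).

Weights: 5 ru:f H, 6 taf L, 7 me: H.
The penult (syllable 6, taf) is light, so stress falls on the antepenult (syllable 5, ru:f).
Primary stress: syllable 5 → la.fo:.lo.bli.ˈru:f.taf.me:.

5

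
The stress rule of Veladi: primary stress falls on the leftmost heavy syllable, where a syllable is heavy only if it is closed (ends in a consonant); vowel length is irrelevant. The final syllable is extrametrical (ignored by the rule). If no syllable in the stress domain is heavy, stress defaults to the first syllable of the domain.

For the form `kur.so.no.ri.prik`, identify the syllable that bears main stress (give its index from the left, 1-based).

The final syllable (5, prik) is extrametrical; the stress domain is syllables 1–4.
Weights: 1 kur H, 2 so L, 3 no L, 4 ri L.
Heavy syllables in the domain: 1. The leftmost is syllable 1 (kur).
Primary stress: syllable 1 → ˈkur.so.no.ri.prik.

1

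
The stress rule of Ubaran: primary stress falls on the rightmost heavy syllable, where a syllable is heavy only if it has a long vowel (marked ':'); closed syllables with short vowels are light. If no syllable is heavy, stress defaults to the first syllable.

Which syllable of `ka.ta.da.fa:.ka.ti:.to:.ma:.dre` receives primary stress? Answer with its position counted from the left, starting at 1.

Weights: 1 ka L, 2 ta L, 3 da L, 4 fa: H, 5 ka L, 6 ti: H, 7 to: H, 8 ma: H, 9 dre L.
Heavy syllables in the domain: 4, 6, 7, 8. The rightmost is syllable 8 (ma:).
Primary stress: syllable 8 → ka.ta.da.fa:.ka.ti:.to:.ˈma:.dre.

8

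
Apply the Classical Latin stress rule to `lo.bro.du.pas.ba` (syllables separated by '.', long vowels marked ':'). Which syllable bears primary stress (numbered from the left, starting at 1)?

4

Classical Latin: stress the penult if heavy (long vowel or closed), else the antepenult.
Weights: 3 du L, 4 pas H, 5 ba L.
The penult (syllable 4, pas) is heavy, so it takes stress.
Stress on syllable 4: lo.bro.du.ˈpas.ba.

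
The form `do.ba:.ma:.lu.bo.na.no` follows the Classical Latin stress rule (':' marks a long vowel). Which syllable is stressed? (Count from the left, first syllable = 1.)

5

Classical Latin: stress the penult if heavy (long vowel or closed), else the antepenult.
Weights: 5 bo L, 6 na L, 7 no L.
The penult (syllable 6, na) is light, so stress falls on the antepenult (syllable 5, bo).
Stress on syllable 5: do.ba:.ma:.lu.ˈbo.na.no.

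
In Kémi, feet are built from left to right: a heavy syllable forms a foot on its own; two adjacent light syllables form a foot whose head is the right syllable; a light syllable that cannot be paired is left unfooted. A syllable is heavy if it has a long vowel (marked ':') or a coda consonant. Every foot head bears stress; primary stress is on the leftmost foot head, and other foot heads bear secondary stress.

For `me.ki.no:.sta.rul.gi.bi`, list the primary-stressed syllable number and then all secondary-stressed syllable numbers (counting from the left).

Weights: 1 me L, 2 ki L, 3 no: H, 4 sta L, 5 rul H, 6 gi L, 7 bi L.
Parse left to right (heavy = foot alone; LL = one foot; stranded L unfooted): (me.ˈki) (ˈno:) sta (ˈrul) (gi.ˈbi).
Foot heads: 2, 3, 5, 7.
Primary stress on the leftmost head = syllable 2.
Secondary stress on 3, 5, 7: me.ˈki.ˌno:.sta.ˌrul.gi.ˌbi.

primary 2, secondary 3, 5, 7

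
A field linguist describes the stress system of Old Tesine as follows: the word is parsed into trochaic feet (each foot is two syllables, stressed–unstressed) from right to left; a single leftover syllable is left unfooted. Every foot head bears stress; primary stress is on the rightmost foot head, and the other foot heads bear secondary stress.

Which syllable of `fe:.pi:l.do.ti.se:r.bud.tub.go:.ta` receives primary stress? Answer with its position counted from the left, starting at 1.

8

Parse right to left into trochaic (ˈσσ) feet: fe: (ˈpi:l.do) (ˈti.se:r) (ˈbud.tub) (ˈgo:.ta). Syllable 1 is left unfooted.
Foot heads (stressed positions): 2, 4, 6, 8.
End Rule Rightmost: primary stress on the rightmost head = syllable 8.
Primary stress: syllable 8 → fe:.pi:l.do.ti.se:r.bud.tub.ˈgo:.ta.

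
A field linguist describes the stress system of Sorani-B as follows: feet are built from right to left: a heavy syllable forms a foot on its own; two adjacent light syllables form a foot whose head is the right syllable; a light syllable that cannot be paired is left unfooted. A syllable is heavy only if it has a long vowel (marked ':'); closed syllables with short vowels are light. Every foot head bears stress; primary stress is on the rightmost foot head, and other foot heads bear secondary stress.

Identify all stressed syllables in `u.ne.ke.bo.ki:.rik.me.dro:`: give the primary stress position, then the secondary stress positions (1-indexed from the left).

primary 8, secondary 2, 4, 5, 7

Weights: 1 u L, 2 ne L, 3 ke L, 4 bo L, 5 ki: H, 6 rik L, 7 me L, 8 dro: H.
Parse right to left (heavy = foot alone; LL = one foot; stranded L unfooted): (u.ˈne) (ke.ˈbo) (ˈki:) (rik.ˈme) (ˈdro:).
Foot heads: 2, 4, 5, 7, 8.
Primary stress on the rightmost head = syllable 8.
Secondary stress on 2, 4, 5, 7: u.ˌne.ke.ˌbo.ˌki:.rik.ˌme.ˈdro:.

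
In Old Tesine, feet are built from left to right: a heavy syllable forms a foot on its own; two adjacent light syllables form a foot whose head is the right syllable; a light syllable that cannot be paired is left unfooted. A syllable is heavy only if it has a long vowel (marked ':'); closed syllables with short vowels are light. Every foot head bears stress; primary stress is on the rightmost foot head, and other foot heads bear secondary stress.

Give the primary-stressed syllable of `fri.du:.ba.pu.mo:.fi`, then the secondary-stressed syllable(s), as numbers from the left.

Weights: 1 fri L, 2 du: H, 3 ba L, 4 pu L, 5 mo: H, 6 fi L.
Parse left to right (heavy = foot alone; LL = one foot; stranded L unfooted): fri (ˈdu:) (ba.ˈpu) (ˈmo:) fi.
Foot heads: 2, 4, 5.
Primary stress on the rightmost head = syllable 5.
Secondary stress on 2, 4: fri.ˌdu:.ba.ˌpu.ˈmo:.fi.

primary 5, secondary 2, 4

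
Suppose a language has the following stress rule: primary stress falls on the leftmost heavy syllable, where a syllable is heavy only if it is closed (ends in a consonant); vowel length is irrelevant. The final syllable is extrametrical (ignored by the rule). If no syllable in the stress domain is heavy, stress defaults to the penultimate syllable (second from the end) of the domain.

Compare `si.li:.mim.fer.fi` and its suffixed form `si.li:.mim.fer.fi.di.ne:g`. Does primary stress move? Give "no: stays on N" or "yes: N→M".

no: stays on 3

Base `si.li:.mim.fer.fi` (5 syllables):
  The final syllable (5, fi) is extrametrical; the stress domain is syllables 1–4.
  Weights: 1 si L, 2 li: L, 3 mim H, 4 fer H.
  Heavy syllables in the domain: 3, 4. The leftmost is syllable 3 (mim).
  → primary stress on syllable 3.
Suffixed `si.li:.mim.fer.fi.di.ne:g` (7 syllables):
  The final syllable (7, ne:g) is extrametrical; the stress domain is syllables 1–6.
  Weights: 1 si L, 2 li: L, 3 mim H, 4 fer H, 5 fi L, 6 di L.
  Heavy syllables in the domain: 3, 4. The leftmost is syllable 3 (mim).
  → primary stress on syllable 3.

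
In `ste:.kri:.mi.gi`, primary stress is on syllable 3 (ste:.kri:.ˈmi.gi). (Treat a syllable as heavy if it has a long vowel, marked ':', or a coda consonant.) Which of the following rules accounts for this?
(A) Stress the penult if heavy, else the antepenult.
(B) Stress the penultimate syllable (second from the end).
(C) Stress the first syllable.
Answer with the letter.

Rule A → syllable 2 (observed: 3).
Rule B → syllable 3 ✓.
Rule C → syllable 1 (observed: 3).

B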